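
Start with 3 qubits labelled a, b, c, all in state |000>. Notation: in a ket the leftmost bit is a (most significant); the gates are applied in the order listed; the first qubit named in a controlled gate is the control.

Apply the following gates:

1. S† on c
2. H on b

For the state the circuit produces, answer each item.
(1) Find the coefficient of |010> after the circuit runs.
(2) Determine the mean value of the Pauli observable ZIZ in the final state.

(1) |010> carries amplitude sqrt(2)/2 in the final state.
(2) The observable ZIZ averages to 1.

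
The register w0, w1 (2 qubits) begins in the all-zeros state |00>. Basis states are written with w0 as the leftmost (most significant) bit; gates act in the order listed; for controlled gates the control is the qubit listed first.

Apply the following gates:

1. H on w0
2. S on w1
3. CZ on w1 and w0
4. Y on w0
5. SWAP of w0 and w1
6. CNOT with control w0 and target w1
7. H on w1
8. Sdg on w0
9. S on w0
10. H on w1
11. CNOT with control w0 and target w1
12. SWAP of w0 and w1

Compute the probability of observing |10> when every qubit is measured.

The probability of measuring |10> is 1/2. Key observation: the block from step 5 through step 12 cancels to the identity and can be dropped.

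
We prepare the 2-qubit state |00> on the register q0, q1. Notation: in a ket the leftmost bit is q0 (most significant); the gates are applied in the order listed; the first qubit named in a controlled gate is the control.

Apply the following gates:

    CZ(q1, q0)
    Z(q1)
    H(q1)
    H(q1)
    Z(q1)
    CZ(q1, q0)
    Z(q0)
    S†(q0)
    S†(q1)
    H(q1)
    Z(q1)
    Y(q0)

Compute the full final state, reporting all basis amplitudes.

After the circuit, the state carries amplitude 0 on |00>, 0 on |01>, sqrt(2)*I/2 on |10>, -sqrt(2)*I/2 on |11>. Key observation: gates 1-6 undo each other exactly, leaving only the rest of the circuit to track.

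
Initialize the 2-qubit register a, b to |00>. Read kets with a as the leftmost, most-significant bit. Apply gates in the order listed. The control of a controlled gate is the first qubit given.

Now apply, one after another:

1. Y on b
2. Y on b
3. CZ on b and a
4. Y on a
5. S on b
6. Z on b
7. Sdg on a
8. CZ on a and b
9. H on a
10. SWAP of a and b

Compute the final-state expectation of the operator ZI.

In the final state, ZI has expectation 1.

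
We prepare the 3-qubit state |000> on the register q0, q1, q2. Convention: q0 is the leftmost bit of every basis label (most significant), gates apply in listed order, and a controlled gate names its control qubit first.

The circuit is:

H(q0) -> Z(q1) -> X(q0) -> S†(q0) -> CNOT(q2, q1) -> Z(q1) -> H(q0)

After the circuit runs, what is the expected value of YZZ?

The observable YZZ averages to 1.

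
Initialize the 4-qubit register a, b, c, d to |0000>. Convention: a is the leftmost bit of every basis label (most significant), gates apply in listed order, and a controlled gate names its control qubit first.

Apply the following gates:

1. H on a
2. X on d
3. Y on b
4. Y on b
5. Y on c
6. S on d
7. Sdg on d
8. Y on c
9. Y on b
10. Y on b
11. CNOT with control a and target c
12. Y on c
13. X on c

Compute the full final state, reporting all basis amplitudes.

After the circuit, the state carries amplitude sqrt(2)*I/2 on |0001>, -sqrt(2)*I/2 on |1011>, and 0 on every other basis state. Key observation: steps 3-10 multiply out to the identity, so the circuit reduces to the remaining gates.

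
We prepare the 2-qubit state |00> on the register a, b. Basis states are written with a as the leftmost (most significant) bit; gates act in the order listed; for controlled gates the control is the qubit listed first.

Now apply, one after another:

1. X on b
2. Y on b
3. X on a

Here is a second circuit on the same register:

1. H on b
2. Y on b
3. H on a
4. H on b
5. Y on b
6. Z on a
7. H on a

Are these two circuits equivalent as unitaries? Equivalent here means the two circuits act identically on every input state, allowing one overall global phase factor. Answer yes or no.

No — the two circuits implement different unitaries, even allowing a global phase.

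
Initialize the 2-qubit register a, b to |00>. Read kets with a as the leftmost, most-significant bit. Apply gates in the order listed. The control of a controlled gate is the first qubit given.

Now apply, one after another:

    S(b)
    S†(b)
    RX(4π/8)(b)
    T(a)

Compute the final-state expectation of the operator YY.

In the final state, YY has expectation 0. Key observation: the block from step 1 through step 2 cancels to the identity and can be dropped.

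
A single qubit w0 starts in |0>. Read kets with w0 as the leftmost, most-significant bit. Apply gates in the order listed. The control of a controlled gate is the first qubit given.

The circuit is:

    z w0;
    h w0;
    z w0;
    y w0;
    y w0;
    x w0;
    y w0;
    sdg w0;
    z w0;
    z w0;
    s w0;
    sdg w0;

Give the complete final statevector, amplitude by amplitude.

The final amplitudes are -sqrt(2)*I/2 on |0>, -sqrt(2)/2 on |1>.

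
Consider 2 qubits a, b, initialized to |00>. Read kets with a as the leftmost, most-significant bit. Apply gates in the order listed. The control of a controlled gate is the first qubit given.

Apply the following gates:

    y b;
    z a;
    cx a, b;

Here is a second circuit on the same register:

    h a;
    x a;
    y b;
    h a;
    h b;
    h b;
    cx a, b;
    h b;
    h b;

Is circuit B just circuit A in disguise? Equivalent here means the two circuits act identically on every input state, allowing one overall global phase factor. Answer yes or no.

Yes — the two circuits implement the same unitary up to a global phase.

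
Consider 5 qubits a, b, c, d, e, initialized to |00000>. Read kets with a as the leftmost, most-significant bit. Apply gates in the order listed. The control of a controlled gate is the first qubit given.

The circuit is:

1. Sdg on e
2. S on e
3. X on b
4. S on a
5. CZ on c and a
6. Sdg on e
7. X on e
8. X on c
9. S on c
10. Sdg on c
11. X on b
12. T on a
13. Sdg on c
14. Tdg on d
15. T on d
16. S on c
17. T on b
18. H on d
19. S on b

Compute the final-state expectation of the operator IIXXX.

The observable IIXXX averages to 0. Key observation: gates 13-16 undo each other exactly, leaving only the rest of the circuit to track.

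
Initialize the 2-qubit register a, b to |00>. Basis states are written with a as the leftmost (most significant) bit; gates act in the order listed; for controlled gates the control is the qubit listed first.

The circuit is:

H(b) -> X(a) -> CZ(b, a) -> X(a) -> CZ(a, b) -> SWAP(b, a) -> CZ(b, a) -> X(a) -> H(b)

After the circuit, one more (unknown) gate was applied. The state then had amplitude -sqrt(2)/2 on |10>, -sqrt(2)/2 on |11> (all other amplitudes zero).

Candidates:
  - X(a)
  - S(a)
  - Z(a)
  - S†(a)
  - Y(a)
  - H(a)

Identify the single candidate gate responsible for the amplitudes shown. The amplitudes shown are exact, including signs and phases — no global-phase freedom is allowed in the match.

It was H(a) that produced the state shown.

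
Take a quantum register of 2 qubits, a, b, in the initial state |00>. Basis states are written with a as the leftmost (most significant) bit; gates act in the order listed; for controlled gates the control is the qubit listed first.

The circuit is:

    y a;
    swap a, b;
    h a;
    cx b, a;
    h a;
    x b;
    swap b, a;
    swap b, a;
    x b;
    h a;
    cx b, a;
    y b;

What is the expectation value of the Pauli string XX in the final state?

The expectation value of XX is 0. Key observation: the block from step 4 through step 11 cancels to the identity and can be dropped.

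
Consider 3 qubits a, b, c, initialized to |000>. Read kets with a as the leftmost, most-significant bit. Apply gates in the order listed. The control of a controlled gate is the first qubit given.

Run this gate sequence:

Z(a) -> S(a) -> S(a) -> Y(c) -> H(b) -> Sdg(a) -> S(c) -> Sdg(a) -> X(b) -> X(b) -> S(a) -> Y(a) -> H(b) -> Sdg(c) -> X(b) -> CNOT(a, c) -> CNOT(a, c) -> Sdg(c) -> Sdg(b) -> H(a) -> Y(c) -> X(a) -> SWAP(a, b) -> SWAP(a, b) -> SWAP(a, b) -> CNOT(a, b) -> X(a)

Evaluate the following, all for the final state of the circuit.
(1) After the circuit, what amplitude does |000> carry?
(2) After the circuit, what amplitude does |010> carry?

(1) |000> carries amplitude -sqrt(2)*I/2 in the final state. Key observation: steps 8-11 multiply out to the identity, so the circuit reduces to the remaining gates.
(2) The final state's coefficient on |010> equals sqrt(2)*I/2.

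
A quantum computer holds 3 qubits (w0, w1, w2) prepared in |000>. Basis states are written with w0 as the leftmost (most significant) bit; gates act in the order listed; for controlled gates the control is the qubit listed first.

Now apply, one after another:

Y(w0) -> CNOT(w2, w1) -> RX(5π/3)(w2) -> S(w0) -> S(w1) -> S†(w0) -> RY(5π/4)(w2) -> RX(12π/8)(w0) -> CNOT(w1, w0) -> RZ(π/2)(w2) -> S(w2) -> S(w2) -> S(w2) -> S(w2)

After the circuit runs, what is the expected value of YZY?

In the final state, YZY has expectation sqrt(2)/4. Key observation: steps 11-14 multiply out to the identity, so the circuit reduces to the remaining gates.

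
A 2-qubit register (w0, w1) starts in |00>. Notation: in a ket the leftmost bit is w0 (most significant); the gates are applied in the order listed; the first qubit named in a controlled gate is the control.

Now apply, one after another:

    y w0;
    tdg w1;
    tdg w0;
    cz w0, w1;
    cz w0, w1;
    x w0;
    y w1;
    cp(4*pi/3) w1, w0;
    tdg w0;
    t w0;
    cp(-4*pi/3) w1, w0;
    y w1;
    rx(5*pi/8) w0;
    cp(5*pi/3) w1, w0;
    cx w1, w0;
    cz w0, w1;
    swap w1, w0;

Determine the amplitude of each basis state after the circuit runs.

The resulting statevector has amplitude exp(I*pi/4)*cos(5*pi/16) on |00>, -exp(3*I*pi/4)*sin(5*pi/16) on |01>, 0 on |10>, 0 on |11>. Key observation: steps 7-12 multiply out to the identity, so the circuit reduces to the remaining gates.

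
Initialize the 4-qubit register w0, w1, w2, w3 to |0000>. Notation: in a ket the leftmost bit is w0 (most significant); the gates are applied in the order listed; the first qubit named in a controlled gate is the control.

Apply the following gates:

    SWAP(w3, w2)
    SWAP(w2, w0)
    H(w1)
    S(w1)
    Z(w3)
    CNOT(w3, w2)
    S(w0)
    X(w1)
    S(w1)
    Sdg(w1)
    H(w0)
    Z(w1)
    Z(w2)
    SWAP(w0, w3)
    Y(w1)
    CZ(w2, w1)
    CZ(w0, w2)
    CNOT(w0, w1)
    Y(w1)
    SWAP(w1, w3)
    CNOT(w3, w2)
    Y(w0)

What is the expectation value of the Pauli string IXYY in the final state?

In the final state, IXYY has expectation 0.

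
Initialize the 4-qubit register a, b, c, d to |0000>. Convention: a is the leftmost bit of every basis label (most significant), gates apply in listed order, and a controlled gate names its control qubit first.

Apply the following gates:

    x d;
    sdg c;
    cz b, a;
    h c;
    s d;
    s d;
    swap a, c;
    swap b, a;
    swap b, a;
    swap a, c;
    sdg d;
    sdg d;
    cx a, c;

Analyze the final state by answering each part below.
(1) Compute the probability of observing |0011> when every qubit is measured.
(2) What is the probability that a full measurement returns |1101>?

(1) The probability of measuring |0011> is 1/2. Key observation: steps 5-12 multiply out to the identity, so the circuit reduces to the remaining gates.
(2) A full measurement returns |1101> with probability 0.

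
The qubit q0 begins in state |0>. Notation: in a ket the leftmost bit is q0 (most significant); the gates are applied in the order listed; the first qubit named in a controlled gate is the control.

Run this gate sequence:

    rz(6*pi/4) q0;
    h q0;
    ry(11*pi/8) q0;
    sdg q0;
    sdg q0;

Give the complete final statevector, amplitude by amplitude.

The final amplitudes are exp(I*pi/4)*cos(pi/16) on |0>, exp(I*pi/4)*sin(pi/16) on |1>.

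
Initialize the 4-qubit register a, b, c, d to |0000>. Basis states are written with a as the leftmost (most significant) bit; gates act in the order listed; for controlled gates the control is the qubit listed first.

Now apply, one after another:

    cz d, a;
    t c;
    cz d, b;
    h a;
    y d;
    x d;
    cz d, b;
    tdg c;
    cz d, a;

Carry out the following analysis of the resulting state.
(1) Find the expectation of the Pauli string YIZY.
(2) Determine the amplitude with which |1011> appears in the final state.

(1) In the final state, YIZY has expectation 0.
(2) The final state's coefficient on |1011> equals 0.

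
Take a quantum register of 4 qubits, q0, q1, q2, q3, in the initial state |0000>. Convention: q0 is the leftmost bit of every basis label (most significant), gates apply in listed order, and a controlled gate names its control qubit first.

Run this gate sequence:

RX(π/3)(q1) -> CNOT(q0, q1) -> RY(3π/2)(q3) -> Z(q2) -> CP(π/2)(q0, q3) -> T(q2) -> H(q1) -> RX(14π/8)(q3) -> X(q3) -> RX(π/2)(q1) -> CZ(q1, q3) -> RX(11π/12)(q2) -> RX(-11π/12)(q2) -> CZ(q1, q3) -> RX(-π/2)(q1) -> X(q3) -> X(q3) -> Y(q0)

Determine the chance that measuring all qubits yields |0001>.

The probability of measuring |0001> is 0. Key observation: the block from step 9 through step 16 cancels to the identity and can be dropped.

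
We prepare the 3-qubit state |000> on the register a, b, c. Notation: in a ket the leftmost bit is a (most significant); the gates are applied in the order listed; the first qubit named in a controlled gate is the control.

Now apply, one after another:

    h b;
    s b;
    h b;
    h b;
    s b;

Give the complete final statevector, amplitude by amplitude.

After the circuit, the state carries amplitude sqrt(2)/2 on |000>, -sqrt(2)/2 on |010>, and 0 on every other basis state. Key observation: gates 3-4 undo each other exactly, leaving only the rest of the circuit to track.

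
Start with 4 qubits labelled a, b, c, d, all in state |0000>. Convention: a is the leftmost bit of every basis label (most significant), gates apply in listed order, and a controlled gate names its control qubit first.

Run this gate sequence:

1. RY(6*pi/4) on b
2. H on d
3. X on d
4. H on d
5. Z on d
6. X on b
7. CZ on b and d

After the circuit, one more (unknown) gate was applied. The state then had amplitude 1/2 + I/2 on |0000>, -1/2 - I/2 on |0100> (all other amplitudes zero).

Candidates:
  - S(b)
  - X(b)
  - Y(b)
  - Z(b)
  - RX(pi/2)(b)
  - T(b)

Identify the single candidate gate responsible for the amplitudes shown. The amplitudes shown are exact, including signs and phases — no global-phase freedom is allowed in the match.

The applied gate was RX(pi/2)(b). Key observation: gates 2-5 undo each other exactly, leaving only the rest of the circuit to track.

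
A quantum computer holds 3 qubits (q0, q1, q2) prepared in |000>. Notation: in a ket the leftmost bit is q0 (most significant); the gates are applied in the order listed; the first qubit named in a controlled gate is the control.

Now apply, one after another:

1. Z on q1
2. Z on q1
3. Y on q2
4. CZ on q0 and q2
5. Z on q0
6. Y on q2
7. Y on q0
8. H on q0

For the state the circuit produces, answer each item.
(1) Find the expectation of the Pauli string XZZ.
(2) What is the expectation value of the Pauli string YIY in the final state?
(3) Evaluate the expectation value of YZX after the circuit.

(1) In the final state, XZZ has expectation -1.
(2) In the final state, YIY has expectation 0.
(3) The observable YZX averages to 0.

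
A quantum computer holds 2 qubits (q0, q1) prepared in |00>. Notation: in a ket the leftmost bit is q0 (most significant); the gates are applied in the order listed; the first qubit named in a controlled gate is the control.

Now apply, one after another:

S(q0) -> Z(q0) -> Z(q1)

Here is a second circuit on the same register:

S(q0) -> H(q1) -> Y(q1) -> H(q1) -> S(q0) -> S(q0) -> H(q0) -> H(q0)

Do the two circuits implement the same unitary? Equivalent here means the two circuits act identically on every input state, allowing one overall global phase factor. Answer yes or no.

No — the two circuits implement different unitaries, even allowing a global phase.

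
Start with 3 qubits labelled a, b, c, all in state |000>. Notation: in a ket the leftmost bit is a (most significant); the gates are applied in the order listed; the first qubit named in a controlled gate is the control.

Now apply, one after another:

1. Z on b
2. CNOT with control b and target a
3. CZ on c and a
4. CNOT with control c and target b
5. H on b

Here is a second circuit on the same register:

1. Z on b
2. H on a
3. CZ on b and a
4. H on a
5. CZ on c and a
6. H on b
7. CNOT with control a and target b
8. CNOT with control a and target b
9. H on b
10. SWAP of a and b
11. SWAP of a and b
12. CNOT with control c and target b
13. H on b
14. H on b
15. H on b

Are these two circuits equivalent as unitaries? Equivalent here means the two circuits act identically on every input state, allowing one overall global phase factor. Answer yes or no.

Yes — the two circuits implement the same unitary up to a global phase.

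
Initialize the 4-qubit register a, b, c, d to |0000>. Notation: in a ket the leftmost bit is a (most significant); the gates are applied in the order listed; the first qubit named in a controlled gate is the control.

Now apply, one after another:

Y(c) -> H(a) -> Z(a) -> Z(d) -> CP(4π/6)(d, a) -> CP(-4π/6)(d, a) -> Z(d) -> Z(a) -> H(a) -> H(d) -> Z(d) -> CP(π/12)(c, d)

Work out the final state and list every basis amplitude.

The resulting statevector has amplitude sqrt(2)*I/2 on |0010>, -sqrt(2)*exp(7*I*pi/12)/2 on |0011>, and 0 on every other basis state. Key observation: gates 2-9 undo each other exactly, leaving only the rest of the circuit to track.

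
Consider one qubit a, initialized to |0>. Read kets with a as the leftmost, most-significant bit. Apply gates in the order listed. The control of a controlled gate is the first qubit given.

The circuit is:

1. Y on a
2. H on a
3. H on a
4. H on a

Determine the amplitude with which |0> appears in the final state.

|0> carries amplitude sqrt(2)*I/2 in the final state. Key observation: the block from step 3 through step 4 cancels to the identity and can be dropped.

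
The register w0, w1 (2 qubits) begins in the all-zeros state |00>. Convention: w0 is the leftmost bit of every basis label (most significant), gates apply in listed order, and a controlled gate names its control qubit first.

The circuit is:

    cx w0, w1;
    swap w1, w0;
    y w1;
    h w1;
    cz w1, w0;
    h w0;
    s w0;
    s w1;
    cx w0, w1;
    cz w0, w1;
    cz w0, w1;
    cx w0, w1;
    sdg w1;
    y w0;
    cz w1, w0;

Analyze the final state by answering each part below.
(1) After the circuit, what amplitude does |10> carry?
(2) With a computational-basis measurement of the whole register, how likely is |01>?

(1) The final state's coefficient on |10> equals -1/2. Key observation: gates 8-13 undo each other exactly, leaving only the rest of the circuit to track.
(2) The probability of measuring |01> is 1/4.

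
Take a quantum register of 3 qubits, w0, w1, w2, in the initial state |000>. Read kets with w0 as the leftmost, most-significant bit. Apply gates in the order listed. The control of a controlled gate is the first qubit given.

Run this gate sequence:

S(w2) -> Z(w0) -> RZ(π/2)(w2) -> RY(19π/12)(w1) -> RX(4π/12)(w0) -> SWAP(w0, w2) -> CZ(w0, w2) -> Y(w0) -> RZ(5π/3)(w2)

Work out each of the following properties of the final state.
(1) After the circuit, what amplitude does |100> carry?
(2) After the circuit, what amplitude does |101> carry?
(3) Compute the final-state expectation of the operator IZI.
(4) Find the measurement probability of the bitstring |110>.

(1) The final state's coefficient on |100> equals (3*sqrt(2 - sqrt(2))/8 + sqrt(3*sqrt(2) + 6)/8)*exp(5*I*pi/12).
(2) The amplitude on |101> is (-sqrt(sqrt(2) + 2)/8 - sqrt(6 - 3*sqrt(2))/8)*exp(7*I*pi/12).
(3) In the final state, IZI has expectation -sqrt(2)/4 + sqrt(6)/4.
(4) Outcome |110> occurs with probability -3*sqrt(6)/32 + 3*sqrt(2)/32 + 3/8.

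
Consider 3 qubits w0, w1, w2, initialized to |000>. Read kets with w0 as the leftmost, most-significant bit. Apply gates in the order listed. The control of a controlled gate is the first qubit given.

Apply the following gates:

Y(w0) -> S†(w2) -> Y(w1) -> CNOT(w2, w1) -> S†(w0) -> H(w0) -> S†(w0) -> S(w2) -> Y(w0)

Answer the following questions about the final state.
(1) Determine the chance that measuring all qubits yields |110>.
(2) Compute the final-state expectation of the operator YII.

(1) The probability of measuring |110> is 1/2.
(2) In the final state, YII has expectation 1.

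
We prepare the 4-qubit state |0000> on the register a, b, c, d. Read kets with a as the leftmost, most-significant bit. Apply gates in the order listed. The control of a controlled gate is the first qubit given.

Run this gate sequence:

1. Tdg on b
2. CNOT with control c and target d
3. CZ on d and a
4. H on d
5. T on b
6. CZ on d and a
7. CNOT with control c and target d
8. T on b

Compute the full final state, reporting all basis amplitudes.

After the circuit, the state carries amplitude sqrt(2)/2 on |0000>, sqrt(2)/2 on |0001>, and 0 on every other basis state.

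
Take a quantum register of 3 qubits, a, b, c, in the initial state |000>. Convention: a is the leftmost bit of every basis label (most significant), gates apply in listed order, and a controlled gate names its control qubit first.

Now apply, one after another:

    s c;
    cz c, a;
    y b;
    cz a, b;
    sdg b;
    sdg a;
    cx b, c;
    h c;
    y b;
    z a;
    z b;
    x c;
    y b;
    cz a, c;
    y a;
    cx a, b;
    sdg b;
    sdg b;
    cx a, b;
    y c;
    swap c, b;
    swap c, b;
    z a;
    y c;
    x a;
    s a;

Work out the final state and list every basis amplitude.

After the circuit, the state carries amplitude sqrt(2)*I/2 on |010>, -sqrt(2)*I/2 on |011>, and 0 on every other basis state.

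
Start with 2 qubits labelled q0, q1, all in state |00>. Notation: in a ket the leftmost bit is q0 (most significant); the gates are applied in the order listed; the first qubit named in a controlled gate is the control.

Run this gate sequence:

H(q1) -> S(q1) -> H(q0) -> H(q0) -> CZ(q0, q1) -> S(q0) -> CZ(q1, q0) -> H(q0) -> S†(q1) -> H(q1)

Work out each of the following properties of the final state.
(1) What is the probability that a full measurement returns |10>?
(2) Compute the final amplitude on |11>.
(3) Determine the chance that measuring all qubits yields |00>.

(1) The probability of measuring |10> is 1/2.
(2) |11> carries amplitude 0 in the final state.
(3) Outcome |00> occurs with probability 1/2.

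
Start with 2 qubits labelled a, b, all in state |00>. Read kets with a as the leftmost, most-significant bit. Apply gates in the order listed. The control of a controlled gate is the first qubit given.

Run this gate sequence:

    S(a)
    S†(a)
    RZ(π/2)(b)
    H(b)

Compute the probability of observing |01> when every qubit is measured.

The probability of measuring |01> is 1/2. Key observation: gates 1-2 undo each other exactly, leaving only the rest of the circuit to track.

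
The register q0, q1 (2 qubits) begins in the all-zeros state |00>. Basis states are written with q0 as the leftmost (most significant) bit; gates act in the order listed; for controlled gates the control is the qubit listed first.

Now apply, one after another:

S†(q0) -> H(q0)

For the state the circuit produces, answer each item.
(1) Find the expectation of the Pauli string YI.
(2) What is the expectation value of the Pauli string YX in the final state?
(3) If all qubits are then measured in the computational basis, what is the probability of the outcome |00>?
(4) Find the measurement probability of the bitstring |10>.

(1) The observable YI averages to 0.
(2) In the final state, YX has expectation 0.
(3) The probability of measuring |00> is 1/2.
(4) Outcome |10> occurs with probability 1/2.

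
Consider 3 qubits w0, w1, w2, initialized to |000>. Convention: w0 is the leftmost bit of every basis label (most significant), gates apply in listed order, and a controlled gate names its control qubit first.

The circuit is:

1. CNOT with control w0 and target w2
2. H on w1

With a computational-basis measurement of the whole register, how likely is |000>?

Outcome |000> occurs with probability 1/2.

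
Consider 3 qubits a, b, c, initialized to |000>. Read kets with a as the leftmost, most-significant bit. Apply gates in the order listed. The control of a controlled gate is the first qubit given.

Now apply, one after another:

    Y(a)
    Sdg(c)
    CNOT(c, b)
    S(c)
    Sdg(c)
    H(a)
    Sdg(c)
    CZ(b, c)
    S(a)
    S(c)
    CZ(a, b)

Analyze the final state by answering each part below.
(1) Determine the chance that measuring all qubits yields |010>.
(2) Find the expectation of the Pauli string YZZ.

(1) The probability of measuring |010> is 0.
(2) The expectation value of YZZ is -1.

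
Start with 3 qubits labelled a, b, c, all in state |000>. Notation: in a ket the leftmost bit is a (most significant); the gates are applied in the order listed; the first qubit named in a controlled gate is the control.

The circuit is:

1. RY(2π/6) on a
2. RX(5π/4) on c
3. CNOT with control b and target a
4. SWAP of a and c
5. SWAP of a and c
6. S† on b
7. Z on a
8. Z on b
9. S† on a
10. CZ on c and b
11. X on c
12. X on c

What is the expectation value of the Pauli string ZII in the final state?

In the final state, ZII has expectation 1/2. Key observation: the block from step 11 through step 12 cancels to the identity and can be dropped.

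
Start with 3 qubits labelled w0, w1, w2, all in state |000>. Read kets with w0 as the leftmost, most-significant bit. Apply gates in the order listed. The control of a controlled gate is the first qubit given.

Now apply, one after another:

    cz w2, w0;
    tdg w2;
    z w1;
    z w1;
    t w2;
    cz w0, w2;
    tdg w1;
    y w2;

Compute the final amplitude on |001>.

The final state's coefficient on |001> equals I. Key observation: the block from step 2 through step 5 cancels to the identity and can be dropped.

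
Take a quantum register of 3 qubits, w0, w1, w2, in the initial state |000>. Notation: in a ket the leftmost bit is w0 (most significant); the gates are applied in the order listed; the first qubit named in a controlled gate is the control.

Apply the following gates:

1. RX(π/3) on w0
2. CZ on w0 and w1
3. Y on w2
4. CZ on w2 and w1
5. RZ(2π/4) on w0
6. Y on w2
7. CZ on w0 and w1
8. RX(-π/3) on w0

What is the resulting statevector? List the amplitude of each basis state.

The final amplitudes are (-3 - I)*exp(3*I*pi/4)/4 on |000>, sqrt(6)/4 on |100>, and 0 on every other basis state.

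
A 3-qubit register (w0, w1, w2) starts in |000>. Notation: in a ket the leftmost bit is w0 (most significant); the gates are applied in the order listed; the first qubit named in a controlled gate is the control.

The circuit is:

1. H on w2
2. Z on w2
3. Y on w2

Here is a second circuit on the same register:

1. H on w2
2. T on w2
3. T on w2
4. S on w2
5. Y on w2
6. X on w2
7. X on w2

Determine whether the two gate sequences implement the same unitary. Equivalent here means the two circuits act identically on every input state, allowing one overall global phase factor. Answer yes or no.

Yes — the two circuits implement the same unitary up to a global phase.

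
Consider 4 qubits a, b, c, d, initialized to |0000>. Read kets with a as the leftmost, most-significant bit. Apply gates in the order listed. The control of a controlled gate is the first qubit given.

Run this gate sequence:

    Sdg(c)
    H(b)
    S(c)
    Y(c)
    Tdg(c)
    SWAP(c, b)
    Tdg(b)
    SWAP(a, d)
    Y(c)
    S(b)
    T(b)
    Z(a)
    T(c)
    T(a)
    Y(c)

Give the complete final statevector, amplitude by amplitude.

After the circuit, the state carries amplitude -sqrt(2)/2 on |0100>, sqrt(2)*exp(3*I*pi/4)/2 on |0110>, and 0 on every other basis state.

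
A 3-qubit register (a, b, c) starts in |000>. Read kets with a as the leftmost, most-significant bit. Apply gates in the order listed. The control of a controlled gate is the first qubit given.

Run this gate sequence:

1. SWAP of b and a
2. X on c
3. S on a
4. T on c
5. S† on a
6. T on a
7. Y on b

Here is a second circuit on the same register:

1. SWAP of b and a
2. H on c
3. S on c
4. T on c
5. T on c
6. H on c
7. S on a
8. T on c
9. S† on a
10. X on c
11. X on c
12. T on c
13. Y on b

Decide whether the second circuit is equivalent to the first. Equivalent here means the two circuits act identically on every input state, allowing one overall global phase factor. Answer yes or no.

No — the two circuits implement different unitaries, even allowing a global phase.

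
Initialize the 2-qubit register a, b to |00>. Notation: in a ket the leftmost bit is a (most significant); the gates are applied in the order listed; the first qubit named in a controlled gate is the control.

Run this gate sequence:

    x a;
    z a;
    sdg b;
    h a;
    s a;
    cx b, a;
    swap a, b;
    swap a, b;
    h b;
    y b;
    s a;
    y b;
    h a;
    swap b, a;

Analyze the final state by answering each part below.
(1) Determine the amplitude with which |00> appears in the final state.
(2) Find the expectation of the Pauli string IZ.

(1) The amplitude on |00> is -sqrt(2)/2. Key observation: gates 7-8 undo each other exactly, leaving only the rest of the circuit to track.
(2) The expectation value of IZ is 1.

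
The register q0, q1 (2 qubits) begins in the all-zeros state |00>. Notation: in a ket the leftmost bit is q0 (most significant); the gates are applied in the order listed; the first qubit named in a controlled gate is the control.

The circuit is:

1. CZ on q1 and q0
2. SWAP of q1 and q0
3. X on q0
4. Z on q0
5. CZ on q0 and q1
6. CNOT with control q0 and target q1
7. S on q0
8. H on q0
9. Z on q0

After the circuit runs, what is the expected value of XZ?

The observable XZ averages to -1.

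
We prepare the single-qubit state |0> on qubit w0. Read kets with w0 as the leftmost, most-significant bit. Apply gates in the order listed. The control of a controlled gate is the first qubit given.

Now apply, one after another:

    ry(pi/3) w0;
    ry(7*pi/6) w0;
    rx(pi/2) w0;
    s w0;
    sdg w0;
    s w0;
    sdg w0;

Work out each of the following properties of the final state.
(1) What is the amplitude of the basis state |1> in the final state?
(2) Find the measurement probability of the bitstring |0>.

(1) |1> carries amplitude 1/2 + I/2 in the final state.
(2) Outcome |0> occurs with probability 1/2.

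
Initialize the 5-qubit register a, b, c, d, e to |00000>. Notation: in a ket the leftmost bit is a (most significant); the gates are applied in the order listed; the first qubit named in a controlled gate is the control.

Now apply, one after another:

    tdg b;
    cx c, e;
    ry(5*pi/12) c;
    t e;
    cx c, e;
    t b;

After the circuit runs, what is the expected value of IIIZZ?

In the final state, IIIZZ has expectation -sqrt(2)/4 + sqrt(6)/4.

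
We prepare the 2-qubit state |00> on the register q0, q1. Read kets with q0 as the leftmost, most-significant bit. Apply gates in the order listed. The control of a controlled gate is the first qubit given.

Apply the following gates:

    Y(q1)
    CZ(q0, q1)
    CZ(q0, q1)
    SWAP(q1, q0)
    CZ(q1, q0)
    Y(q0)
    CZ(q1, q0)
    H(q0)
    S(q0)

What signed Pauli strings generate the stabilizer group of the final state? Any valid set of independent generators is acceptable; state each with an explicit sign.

The final state is stabilized by the group generated by +YI, +IZ; other independent generating sets are equally valid. Key observation: the block from step 2 through step 3 cancels to the identity and can be dropped.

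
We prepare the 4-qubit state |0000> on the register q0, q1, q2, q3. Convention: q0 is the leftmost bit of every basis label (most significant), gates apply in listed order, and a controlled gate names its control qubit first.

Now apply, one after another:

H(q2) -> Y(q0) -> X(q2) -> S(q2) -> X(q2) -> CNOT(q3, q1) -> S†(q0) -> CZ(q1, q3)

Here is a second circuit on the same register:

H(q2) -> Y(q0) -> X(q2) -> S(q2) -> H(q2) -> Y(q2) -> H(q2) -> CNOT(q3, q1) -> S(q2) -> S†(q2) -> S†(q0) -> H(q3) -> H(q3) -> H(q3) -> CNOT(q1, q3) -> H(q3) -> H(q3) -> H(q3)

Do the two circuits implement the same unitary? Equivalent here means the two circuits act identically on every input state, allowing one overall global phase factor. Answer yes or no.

No: there is an input state on which the two circuits produce genuinely different outputs (not merely differing by a phase).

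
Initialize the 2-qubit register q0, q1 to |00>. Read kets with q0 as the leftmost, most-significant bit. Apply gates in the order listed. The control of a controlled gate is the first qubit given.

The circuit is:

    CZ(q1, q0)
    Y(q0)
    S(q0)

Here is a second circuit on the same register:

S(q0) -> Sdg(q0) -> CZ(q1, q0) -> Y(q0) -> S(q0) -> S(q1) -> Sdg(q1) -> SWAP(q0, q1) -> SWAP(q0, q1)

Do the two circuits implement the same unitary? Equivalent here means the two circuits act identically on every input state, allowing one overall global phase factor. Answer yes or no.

Yes, they are equivalent — the unitaries differ by at most a global phase.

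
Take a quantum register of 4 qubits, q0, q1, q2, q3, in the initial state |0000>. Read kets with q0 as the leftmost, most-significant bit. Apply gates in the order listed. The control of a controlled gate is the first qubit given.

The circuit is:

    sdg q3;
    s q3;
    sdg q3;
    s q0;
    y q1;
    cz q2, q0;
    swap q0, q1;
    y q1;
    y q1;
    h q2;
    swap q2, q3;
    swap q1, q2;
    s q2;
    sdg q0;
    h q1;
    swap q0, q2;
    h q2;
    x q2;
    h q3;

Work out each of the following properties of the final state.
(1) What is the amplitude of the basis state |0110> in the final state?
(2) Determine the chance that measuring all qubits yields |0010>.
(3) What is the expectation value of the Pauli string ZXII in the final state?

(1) The amplitude on |0110> is 1/2.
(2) The probability of measuring |0010> is 1/4.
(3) The observable ZXII averages to 1.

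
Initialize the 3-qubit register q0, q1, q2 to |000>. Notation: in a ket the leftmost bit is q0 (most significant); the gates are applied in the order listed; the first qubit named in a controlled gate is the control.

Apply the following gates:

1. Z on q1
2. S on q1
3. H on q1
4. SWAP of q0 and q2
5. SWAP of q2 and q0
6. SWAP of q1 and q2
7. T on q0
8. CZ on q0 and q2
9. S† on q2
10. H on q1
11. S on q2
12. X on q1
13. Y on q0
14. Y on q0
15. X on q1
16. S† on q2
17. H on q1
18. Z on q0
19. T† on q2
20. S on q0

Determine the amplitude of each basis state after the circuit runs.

The resulting statevector has amplitude sqrt(2)/2 on |000>, -sqrt(2)*exp(I*pi/4)/2 on |001>, and 0 on every other basis state. Key observation: steps 10-17 multiply out to the identity, so the circuit reduces to the remaining gates.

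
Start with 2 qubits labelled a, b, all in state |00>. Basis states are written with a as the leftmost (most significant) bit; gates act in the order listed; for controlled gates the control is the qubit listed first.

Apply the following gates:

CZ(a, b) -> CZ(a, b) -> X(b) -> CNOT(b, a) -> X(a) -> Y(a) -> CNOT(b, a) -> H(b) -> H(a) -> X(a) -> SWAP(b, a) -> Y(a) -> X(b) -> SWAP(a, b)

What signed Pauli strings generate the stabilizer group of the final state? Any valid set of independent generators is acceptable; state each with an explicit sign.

The stabilizer group can be generated by +XI, +IX, among other valid generating sets.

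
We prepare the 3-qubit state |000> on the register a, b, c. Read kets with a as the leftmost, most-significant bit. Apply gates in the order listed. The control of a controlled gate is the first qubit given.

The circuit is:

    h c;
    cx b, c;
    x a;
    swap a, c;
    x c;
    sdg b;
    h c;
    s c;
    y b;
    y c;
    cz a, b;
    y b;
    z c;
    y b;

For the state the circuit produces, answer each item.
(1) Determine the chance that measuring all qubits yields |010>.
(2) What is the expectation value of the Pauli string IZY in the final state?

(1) The probability of measuring |010> is 1/4.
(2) The observable IZY averages to 1.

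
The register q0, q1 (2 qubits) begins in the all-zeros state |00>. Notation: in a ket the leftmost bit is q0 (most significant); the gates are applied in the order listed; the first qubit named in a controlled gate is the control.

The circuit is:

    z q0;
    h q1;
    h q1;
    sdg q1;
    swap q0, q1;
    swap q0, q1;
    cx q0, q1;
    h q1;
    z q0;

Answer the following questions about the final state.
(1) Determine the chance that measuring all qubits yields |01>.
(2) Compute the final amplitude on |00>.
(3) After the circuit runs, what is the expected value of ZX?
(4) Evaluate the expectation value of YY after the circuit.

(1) A full measurement returns |01> with probability 1/2.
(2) The final state's coefficient on |00> equals sqrt(2)/2.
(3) The observable ZX averages to 1.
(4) In the final state, YY has expectation 0.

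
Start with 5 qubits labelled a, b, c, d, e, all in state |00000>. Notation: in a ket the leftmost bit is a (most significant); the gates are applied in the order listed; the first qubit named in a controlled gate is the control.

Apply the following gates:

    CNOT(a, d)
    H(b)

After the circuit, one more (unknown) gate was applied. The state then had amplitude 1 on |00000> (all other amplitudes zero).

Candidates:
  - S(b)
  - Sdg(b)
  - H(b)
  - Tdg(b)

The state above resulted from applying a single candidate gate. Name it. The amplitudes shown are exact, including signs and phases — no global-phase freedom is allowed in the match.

The unique candidate consistent with the amplitudes is H(b).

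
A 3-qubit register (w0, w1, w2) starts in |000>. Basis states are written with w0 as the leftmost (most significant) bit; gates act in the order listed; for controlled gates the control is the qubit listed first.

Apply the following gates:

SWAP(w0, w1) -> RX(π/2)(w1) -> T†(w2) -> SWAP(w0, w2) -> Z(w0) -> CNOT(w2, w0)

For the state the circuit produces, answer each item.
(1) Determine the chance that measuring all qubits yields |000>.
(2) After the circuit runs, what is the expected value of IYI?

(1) Outcome |000> occurs with probability 1/2.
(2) In the final state, IYI has expectation -1.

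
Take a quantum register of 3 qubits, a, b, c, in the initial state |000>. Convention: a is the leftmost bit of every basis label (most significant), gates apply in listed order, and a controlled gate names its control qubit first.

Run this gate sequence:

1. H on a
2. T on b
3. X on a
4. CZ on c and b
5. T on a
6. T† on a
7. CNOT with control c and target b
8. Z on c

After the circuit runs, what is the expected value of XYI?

The expectation value of XYI is 0.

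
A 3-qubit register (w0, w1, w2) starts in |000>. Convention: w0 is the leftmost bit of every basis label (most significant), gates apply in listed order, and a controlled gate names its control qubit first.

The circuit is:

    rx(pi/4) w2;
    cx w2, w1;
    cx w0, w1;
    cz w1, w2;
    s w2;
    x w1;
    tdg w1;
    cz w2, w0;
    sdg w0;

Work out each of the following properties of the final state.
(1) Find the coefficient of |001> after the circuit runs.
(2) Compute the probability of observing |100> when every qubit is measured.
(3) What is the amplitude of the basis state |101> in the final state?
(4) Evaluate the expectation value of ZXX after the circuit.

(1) The final state's coefficient on |001> equals -sqrt(2 - sqrt(2))/2.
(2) A full measurement returns |100> with probability 0.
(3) The final state's coefficient on |101> equals 0.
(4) The observable ZXX averages to -1/2.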